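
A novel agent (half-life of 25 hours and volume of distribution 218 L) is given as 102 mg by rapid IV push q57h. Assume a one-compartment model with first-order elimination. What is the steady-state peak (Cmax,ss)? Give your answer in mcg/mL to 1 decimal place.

0.6 mcg/mL

k = ln2/t½ = ln2/25 ≈ 0.027726 h⁻¹; fraction remaining f = e^(−kτ) = e^(−0.027726×57) ≈ 0.2059.
At steady state, accumulation factor R = 1/(1 − e^(−kτ)) ≈ 1.2593.
Single-dose peak C₀ = D/Vd = 102/218 ≈ 0.468 mcg/mL.
Cmax,ss = C₀/(1 − f) ≈ 0.468/0.7941 ≈ 0.589 mcg/mL.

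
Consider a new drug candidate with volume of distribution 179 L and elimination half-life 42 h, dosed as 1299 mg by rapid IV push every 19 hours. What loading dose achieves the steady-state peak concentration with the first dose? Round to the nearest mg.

f = (1/2)^(19/42) ≈ 0.730836; accumulation ratio R = 1/(1−f) ≈ 3.71521.
Loading dose to hit Cmax,ss on first dose: D_load = D_maint·R ≈ 1299 × 3.71521 ≈ 4826.06 mg.

4826 mg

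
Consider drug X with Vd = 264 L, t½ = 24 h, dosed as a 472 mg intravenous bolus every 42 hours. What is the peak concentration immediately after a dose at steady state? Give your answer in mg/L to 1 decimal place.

Over one 42-h interval, 42/24 ≈ 1.75 half-lives elapse, leaving f ≈ 0.2973 of each dose.
Accumulation ratio R = 1/(1 − f) ≈ 1/0.7027 ≈ 1.4231.
Single-dose peak C₀ = D/Vd = 472/264 ≈ 1.788 mg/L.
Steady-state peak Cmax,ss = C₀·R ≈ 1.788 × 1.4231 ≈ 2.545 mg/L.

2.5 mg/L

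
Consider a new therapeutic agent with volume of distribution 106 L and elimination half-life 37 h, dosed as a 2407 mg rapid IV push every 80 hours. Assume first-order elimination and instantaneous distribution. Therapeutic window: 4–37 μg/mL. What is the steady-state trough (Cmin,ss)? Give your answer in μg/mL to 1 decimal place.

τ/t½ = 80/37 ≈ 2.1622, so fraction remaining f = (1/2)^(80/37) ≈ 0.2234.
Accumulation ratio R = 1/(1 − f) ≈ 1/0.7766 ≈ 1.2877.
Single-dose peak C₀ = D/Vd = 2407/106 ≈ 22.708 μg/mL.
Steady-state peak Cmax,ss = C₀·R ≈ 22.708 × 1.2877 ≈ 29.241 μg/mL.
One interval later, Cmin,ss = Cmax,ss·e^(−kτ) ≈ 29.241 × 0.2234 ≈ 6.532 μg/mL.
Trough 6.5 μg/mL vs MEC 4 μg/mL: adequate.

6.5 μg/mL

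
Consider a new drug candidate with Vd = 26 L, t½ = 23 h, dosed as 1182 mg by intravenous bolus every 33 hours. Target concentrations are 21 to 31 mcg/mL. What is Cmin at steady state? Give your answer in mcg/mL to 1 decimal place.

τ/t½ = 33/23 ≈ 1.4348, so fraction remaining f = (1/2)^(33/23) ≈ 0.3699.
Accumulation ratio R = 1/(1 − f) ≈ 1/0.6301 ≈ 1.5870.
Each bolus raises the concentration by D/Vd = 1182/26 ≈ 45.462 mcg/mL.
Cmax,ss = C₀/(1 − f) ≈ 45.462/0.6301 ≈ 72.150 mcg/mL.
Steady-state trough Cmin,ss = Cmax,ss·f ≈ 72.150 × 0.3699 ≈ 26.688 mcg/mL.
Trough 26.7 mcg/mL vs MEC 21 mcg/mL: adequate.

26.7 mcg/mL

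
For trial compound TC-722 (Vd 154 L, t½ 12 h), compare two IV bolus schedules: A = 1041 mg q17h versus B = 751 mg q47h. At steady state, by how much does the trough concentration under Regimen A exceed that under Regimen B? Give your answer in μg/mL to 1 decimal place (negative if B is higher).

Regimen A: f = (1/2)^(17/12) ≈ 0.3746; Cmin,ss = (1041/154)·f/(1−f) ≈ 4.049 μg/mL.
Regimen B: f = (1/2)^(47/12) ≈ 0.0662; Cmin,ss = (751/154)·f/(1−f) ≈ 0.346 μg/mL.
Difference ≈ 4.049 − 0.346 ≈ 3.703 μg/mL.

3.7 μg/mL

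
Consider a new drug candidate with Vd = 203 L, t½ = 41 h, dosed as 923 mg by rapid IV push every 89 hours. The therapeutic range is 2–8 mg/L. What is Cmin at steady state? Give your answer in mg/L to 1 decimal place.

1.3 mg/L

k = ln2/t½ = ln2/41 ≈ 0.016906 h⁻¹; fraction remaining f = e^(−kτ) = e^(−0.016906×89) ≈ 0.2221.
Single-dose peak C₀ = D/Vd = 923/203 ≈ 4.547 mg/L.
Steady-state trough Cmin,ss = C₀·f/(1−f) ≈ 4.547 × 0.2221/0.7779 ≈ 1.298 mg/L.
Trough 1.3 mg/L vs MEC 2 mg/L: subtherapeutic.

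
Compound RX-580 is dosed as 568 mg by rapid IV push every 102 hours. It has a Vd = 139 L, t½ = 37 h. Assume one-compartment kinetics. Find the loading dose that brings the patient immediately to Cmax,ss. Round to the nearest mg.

667 mg

f = (1/2)^(102/37) ≈ 0.147956; accumulation ratio R = 1/(1−f) ≈ 1.17365.
Loading dose to hit Cmax,ss on first dose: D_load = D_maint·R ≈ 568 × 1.17365 ≈ 666.63 mg.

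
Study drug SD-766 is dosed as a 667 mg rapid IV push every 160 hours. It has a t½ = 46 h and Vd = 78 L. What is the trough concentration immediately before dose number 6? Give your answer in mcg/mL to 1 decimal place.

0.8 mcg/mL

f = (1/2)^(τ/t½) = (1/2)^(160/46) ≈ 0.0897.
C₀ = D/Vd = 667/78 ≈ 8.551 mcg/mL.
Before the 6th dose, 5 doses have been given. Superposition: Cmin = C₀·(f + f² + … + f^5).
≈ 8.551 × (0.0897 + 0.0080 + 0.0007 + 0.0001 + 0.0000) ≈ 8.551 × 0.0985 ≈ 0.842 mcg/mL.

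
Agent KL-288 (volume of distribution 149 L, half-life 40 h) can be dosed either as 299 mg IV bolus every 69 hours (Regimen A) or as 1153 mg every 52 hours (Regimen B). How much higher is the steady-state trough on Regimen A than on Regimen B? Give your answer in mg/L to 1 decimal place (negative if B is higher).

-4.4 mg/L

Regimen A: f = (1/2)^(69/40) ≈ 0.3025; Cmin,ss = (299/149)·f/(1−f) ≈ 0.870 mg/L.
Regimen B: f = (1/2)^(52/40) ≈ 0.4061; Cmin,ss = (1153/149)·f/(1−f) ≈ 5.291 mg/L.
Difference ≈ 0.870 − 5.291 ≈ -4.421 mg/L.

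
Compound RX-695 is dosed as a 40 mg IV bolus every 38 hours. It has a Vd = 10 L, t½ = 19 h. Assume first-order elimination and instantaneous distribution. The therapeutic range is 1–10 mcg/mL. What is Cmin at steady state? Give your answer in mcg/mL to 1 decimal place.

1.3 mcg/mL

The dosing interval is 2 half-lives, so f = 2^(−2) = 0.25.
Accumulation ratio R = 1/(1 − f) = 1/0.75 = 4/3.
Single-dose peak C₀ = D/Vd = 40/10 = 4 mcg/mL.
Steady-state peak Cmax,ss = C₀·R = 4 × 4/3 ≈ 5.333 mcg/mL.
Steady-state trough Cmin,ss = Cmax,ss·f ≈ 5.333 × 0.25 ≈ 1.333 mcg/mL.
Trough 1.3 mcg/mL vs MEC 1 mcg/mL: adequate.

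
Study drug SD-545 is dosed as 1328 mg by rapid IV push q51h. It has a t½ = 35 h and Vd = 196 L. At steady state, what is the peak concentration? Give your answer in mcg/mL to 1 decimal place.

10.7 mcg/mL

k = ln2/t½ = ln2/35 ≈ 0.019804 h⁻¹; fraction remaining f = e^(−kτ) = e^(−0.019804×51) ≈ 0.3642.
Accumulation ratio R = 1/(1 − f) ≈ 1/0.6358 ≈ 1.5728.
Each bolus raises the concentration by D/Vd = 1328/196 ≈ 6.776 mcg/mL.
Steady-state peak Cmax,ss = C₀·R ≈ 6.776 × 1.5728 ≈ 10.657 mcg/mL.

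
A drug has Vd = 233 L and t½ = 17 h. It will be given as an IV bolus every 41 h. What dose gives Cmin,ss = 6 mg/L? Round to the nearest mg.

τ/t½ = 41/17 ≈ 2.4118, so f = (1/2)^(41/17) ≈ 0.187926.
Cmin,ss = (D/Vd)·f/(1−f), so D = Cmin,ss·Vd·(1−f)/f.
D = 6 × 233 × (1−f)/f ≈ 6 × 233 × 4.32124 ≈ 6041.09 mg.

6041 mg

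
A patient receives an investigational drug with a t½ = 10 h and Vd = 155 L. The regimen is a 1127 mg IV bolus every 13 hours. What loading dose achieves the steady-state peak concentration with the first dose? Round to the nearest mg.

1898 mg

f = (1/2)^(13/10) ≈ 0.406126; accumulation ratio R = 1/(1−f) ≈ 1.68386.
Loading dose to hit Cmax,ss on first dose: D_load = D_maint·R ≈ 1127 × 1.68386 ≈ 1897.71 mg.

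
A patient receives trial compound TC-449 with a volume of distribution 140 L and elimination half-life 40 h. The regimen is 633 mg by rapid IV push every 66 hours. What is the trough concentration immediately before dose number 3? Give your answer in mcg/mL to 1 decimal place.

1.9 mcg/mL

f = (1/2)^(τ/t½) = (1/2)^(66/40) ≈ 0.3186.
C₀ = D/Vd = 633/140 ≈ 4.521 mcg/mL.
Before the 3rd dose, 2 doses have been given. Superposition: Cmin = C₀·(f + f²).
≈ 4.521 × (0.3186 + 0.1015) ≈ 4.521 × 0.4201 ≈ 1.899 mcg/mL.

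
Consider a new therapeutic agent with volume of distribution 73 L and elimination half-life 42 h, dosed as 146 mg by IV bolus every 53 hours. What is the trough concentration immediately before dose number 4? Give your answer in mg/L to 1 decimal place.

f = (1/2)^(τ/t½) = (1/2)^(53/42) ≈ 0.4170.
C₀ = D/Vd = 146/73 ≈ 2.000 mg/L.
Before the 4th dose, 3 doses have been given. Superposition: Cmin = C₀·(f + f² + … + f^3).
≈ 2.000 × (0.4170 + 0.1739 + 0.0725) ≈ 2.000 × 0.6634 ≈ 1.327 mg/L.

1.3 mg/L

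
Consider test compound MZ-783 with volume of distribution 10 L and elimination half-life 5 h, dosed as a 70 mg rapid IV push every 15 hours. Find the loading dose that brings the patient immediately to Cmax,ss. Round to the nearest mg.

80 mg

f = (1/2)^(15/5) ≈ 0.125000; accumulation ratio R = 1/(1−f) ≈ 1.14286.
Loading dose to hit Cmax,ss on first dose: D_load = D_maint·R ≈ 70 × 1.14286 ≈ 80.00 mg.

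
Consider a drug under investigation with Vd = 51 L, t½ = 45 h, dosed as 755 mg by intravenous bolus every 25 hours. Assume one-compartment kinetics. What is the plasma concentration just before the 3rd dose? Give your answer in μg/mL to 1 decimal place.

16.9 μg/mL

f = (1/2)^(τ/t½) = (1/2)^(25/45) ≈ 0.6804.
C₀ = D/Vd = 755/51 ≈ 14.804 μg/mL.
Before the 3rd dose, 2 doses have been given. Superposition: Cmin = C₀·(f + f²).
≈ 14.804 × (0.6804 + 0.4629) ≈ 14.804 × 1.1433 ≈ 16.925 μg/mL.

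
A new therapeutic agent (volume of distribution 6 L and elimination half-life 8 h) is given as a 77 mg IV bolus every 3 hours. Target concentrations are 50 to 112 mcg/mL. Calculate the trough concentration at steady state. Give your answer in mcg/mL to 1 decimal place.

τ/t½ = 3/8 ≈ 0.375, so fraction remaining f = (1/2)^(3/8) ≈ 0.7711.
Each bolus raises the concentration by D/Vd = 77/6 ≈ 12.833 mcg/mL.
Steady-state trough Cmin,ss = C₀·f/(1−f) ≈ 12.833 × 0.7711/0.2289 ≈ 43.231 mcg/mL.
Trough 43.2 mcg/mL vs MEC 50 mcg/mL: subtherapeutic.

43.2 mcg/mL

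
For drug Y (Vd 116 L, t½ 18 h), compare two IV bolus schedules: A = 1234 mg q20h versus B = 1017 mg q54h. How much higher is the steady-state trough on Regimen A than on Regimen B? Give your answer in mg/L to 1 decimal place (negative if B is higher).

Regimen A: f = (1/2)^(20/18) ≈ 0.4629; Cmin,ss = (1234/116)·f/(1−f) ≈ 9.168 mg/L.
Regimen B: f = (1/2)^(54/18) ≈ 0.1250; Cmin,ss = (1017/116)·f/(1−f) ≈ 1.252 mg/L.
Difference ≈ 9.168 − 1.252 ≈ 7.916 mg/L.

7.9 mg/L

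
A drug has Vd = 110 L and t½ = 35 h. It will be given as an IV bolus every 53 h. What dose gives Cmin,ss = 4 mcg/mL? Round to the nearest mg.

817 mg

τ/t½ = 53/35 ≈ 1.5143, so f = (1/2)^(53/35) ≈ 0.350070.
Cmin,ss = (D/Vd)·f/(1−f), so D = Cmin,ss·Vd·(1−f)/f.
D = 4 × 110 × (1−f)/f ≈ 4 × 110 × 1.85657 ≈ 816.89 mg.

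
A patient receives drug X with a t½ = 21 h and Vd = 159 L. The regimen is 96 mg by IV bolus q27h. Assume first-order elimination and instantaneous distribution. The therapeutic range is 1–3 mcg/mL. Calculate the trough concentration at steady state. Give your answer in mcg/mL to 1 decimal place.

0.4 mcg/mL

k = ln2/t½ = ln2/21 ≈ 0.033007 h⁻¹; fraction remaining f = e^(−kτ) = e^(−0.033007×27) ≈ 0.4102.
Accumulation ratio R = 1/(1 − f) ≈ 1/0.5898 ≈ 1.6955.
Single-dose peak C₀ = D/Vd = 96/159 ≈ 0.604 mcg/mL.
Cmax,ss = C₀/(1 − f) ≈ 0.604/0.5898 ≈ 1.024 mcg/mL.
One interval later, Cmin,ss = Cmax,ss·e^(−kτ) ≈ 1.024 × 0.4102 ≈ 0.420 mcg/mL.
Trough 0.4 mcg/mL vs MEC 1 mcg/mL: subtherapeutic.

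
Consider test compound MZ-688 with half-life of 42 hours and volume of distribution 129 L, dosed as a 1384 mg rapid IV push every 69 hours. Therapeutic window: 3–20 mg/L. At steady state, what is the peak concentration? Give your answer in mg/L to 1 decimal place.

τ/t½ = 69/42 ≈ 1.6429, so fraction remaining f = (1/2)^(69/42) ≈ 0.3202.
At steady state, accumulation factor R = 1/(1 − e^(−kτ)) ≈ 1.4710.
Each bolus raises the concentration by D/Vd = 1384/129 ≈ 10.729 mg/L.
Steady-state peak Cmax,ss = C₀·R ≈ 10.729 × 1.4710 ≈ 15.782 mg/L.
Peak 15.8 mg/L vs MTC 20 mg/L: below toxic threshold.

15.8 mg/L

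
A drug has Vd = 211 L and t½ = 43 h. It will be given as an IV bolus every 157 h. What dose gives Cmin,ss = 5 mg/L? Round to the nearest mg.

τ/t½ = 157/43 ≈ 3.6512, so f = (1/2)^(157/43) ≈ 0.079596.
Cmin,ss = (D/Vd)·f/(1−f), so D = Cmin,ss·Vd·(1−f)/f.
D = 5 × 211 × (1−f)/f ≈ 5 × 211 × 11.56345 ≈ 12199.44 mg.

12199 mg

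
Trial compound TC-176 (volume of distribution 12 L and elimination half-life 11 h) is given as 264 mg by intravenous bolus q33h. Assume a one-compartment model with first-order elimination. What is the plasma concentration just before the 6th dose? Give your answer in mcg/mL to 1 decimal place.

3.1 mcg/mL

f = (1/2)^(τ/t½) = (1/2)^(33/11) ≈ 0.1250.
C₀ = D/Vd = 264/12 ≈ 22.000 mcg/mL.
Before the 6th dose, 5 doses have been given. Superposition: Cmin = C₀·(f + f² + … + f^5).
≈ 22.000 × (0.1250 + 0.0156 + 0.0020 + 0.0002 + 0.0000) ≈ 22.000 × 0.1428 ≈ 3.142 mcg/mL.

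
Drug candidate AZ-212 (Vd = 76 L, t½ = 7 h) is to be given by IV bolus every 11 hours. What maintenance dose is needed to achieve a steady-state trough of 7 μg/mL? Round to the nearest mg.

1049 mg

τ/t½ = 11/7 ≈ 1.5714, so f = (1/2)^(11/7) ≈ 0.336475.
Cmin,ss = (D/Vd)·f/(1−f), so D = Cmin,ss·Vd·(1−f)/f.
D = 7 × 76 × (1−f)/f ≈ 7 × 76 × 1.97199 ≈ 1049.10 mg.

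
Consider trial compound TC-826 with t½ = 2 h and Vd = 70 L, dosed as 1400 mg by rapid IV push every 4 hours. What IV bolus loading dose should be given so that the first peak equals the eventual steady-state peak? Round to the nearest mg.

f = (1/2)^(4/2) ≈ 0.250000; accumulation ratio R = 1/(1−f) ≈ 1.33333.
Loading dose to hit Cmax,ss on first dose: D_load = D_maint·R ≈ 1400 × 1.33333 ≈ 1866.66 mg.

1867 mg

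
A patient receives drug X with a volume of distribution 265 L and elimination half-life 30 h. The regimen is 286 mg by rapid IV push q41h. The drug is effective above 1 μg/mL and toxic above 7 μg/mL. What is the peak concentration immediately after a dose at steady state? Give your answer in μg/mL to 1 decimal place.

1.8 μg/mL

τ/t½ = 41/30 ≈ 1.3667, so fraction remaining f = (1/2)^(41/30) ≈ 0.3878.
Accumulation ratio R = 1/(1 − f) ≈ 1/0.6122 ≈ 1.6335.
Single-dose peak C₀ = D/Vd = 286/265 ≈ 1.079 μg/mL.
Steady-state peak Cmax,ss = C₀·R ≈ 1.079 × 1.6335 ≈ 1.763 μg/mL.
Peak 1.8 μg/mL vs MTC 7 μg/mL: below toxic threshold.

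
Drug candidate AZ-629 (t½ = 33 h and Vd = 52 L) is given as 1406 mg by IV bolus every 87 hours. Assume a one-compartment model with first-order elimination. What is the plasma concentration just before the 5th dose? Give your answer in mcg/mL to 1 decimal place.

f = (1/2)^(τ/t½) = (1/2)^(87/33) ≈ 0.1608.
C₀ = D/Vd = 1406/52 ≈ 27.038 mcg/mL.
Before the 5th dose, 4 doses have been given. Superposition: Cmin = C₀·(f + f² + … + f^4).
≈ 27.038 × (0.1608 + 0.0259 + 0.0042 + 0.0007) ≈ 27.038 × 0.1916 ≈ 5.180 mcg/mL.

5.2 mcg/mL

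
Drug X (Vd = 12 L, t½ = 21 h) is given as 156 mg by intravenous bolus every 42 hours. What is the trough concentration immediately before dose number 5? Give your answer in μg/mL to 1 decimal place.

f = (1/2)^(τ/t½) = (1/2)^(42/21) ≈ 0.2500.
C₀ = D/Vd = 156/12 ≈ 13.000 μg/mL.
Before the 5th dose, 4 doses have been given. Superposition: Cmin = C₀·(f + f² + … + f^4).
≈ 13.000 × (0.2500 + 0.0625 + 0.0156 + 0.0039) ≈ 13.000 × 0.3320 ≈ 4.316 μg/mL.

4.3 μg/mL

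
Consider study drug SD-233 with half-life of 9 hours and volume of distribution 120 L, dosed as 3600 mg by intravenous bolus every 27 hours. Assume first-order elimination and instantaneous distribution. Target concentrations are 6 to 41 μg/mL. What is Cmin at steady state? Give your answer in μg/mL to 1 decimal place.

The dosing interval is 3 half-lives, so f = 2^(−3) = 0.125.
At steady state, R = 1/(1 − 0.125) = 8/7.
Single-dose peak C₀ = D/Vd = 3600/120 = 30 μg/mL.
Steady-state peak Cmax,ss = C₀·R = 30 × 8/7 ≈ 34.286 μg/mL.
Steady-state trough Cmin,ss = Cmax,ss·f ≈ 34.286 × 0.125 ≈ 4.286 μg/mL.
Trough 4.3 μg/mL vs MEC 6 μg/mL: subtherapeutic.

4.3 μg/mL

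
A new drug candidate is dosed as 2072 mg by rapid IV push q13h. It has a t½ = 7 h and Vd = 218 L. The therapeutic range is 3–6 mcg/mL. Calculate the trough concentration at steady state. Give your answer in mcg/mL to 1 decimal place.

3.6 mcg/mL

τ/t½ = 13/7 ≈ 1.8571, so fraction remaining f = (1/2)^(13/7) ≈ 0.2760.
At steady state, accumulation factor R = 1/(1 − e^(−kτ)) ≈ 1.3812.
Single-dose peak C₀ = D/Vd = 2072/218 ≈ 9.505 mcg/mL.
Cmax,ss = C₀/(1 − f) ≈ 9.505/0.7240 ≈ 13.128 mcg/mL.
Steady-state trough Cmin,ss = Cmax,ss·f ≈ 13.128 × 0.2760 ≈ 3.623 mcg/mL.
Trough 3.6 mcg/mL vs MEC 3 mcg/mL: adequate.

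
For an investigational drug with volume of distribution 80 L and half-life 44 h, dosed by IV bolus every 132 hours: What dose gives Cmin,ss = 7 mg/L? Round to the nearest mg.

3920 mg

τ/t½ = 132/44 ≈ 3, so f = (1/2)^(132/44) ≈ 0.125000.
Cmin,ss = (D/Vd)·f/(1−f), so D = Cmin,ss·Vd·(1−f)/f.
D = 7 × 80 × (1−f)/f ≈ 7 × 80 × 7.00000 ≈ 3920.00 mg.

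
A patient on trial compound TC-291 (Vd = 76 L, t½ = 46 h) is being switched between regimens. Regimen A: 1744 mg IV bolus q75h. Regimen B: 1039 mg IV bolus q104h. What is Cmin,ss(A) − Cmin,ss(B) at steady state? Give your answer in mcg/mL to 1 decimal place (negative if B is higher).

Regimen A: f = (1/2)^(75/46) ≈ 0.3230; Cmin,ss = (1744/76)·f/(1−f) ≈ 10.948 mcg/mL.
Regimen B: f = (1/2)^(104/46) ≈ 0.2086; Cmin,ss = (1039/76)·f/(1−f) ≈ 3.603 mcg/mL.
Difference ≈ 10.948 − 3.603 ≈ 7.345 mcg/mL.

7.3 mcg/mL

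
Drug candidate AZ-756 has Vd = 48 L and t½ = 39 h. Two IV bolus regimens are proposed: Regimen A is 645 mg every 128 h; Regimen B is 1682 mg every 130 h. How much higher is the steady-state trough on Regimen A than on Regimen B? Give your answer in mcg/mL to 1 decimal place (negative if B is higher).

Regimen A: f = (1/2)^(128/39) ≈ 0.1028; Cmin,ss = (645/48)·f/(1−f) ≈ 1.540 mcg/mL.
Regimen B: f = (1/2)^(130/39) ≈ 0.0992; Cmin,ss = (1682/48)·f/(1−f) ≈ 3.859 mcg/mL.
Difference ≈ 1.540 − 3.859 ≈ -2.319 mcg/mL.

-2.3 mcg/mL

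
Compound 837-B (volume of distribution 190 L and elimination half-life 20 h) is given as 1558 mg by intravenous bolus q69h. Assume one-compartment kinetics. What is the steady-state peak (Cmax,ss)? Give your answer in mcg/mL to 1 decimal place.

9.0 mcg/mL

k = ln2/t½ = ln2/20 ≈ 0.034657 h⁻¹; fraction remaining f = e^(−kτ) = e^(−0.034657×69) ≈ 0.0915.
Accumulation ratio R = 1/(1 − f) ≈ 1/0.9085 ≈ 1.1007.
Each bolus raises the concentration by D/Vd = 1558/190 ≈ 8.200 mcg/mL.
Steady-state peak Cmax,ss = C₀·R ≈ 8.200 × 1.1007 ≈ 9.026 mcg/mL.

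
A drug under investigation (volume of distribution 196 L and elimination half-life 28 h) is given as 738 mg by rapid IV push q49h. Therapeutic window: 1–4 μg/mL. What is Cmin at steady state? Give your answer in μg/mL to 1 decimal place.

1.6 μg/mL

Over one 49-h interval, 49/28 ≈ 1.75 half-lives elapse, leaving f ≈ 0.2973 of each dose.
Each bolus raises the concentration by D/Vd = 738/196 ≈ 3.765 μg/mL.
Steady-state trough Cmin,ss = C₀·f/(1−f) ≈ 3.765 × 0.2973/0.7027 ≈ 1.593 μg/mL.
Trough 1.6 μg/mL vs MEC 1 μg/mL: adequate.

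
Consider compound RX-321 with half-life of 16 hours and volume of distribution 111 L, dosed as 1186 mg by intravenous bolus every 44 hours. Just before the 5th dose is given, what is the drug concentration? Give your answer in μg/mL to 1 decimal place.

1.9 μg/mL

f = (1/2)^(τ/t½) = (1/2)^(44/16) ≈ 0.1487.
C₀ = D/Vd = 1186/111 ≈ 10.685 μg/mL.
Before the 5th dose, 4 doses have been given. Superposition: Cmin = C₀·(f + f² + … + f^4).
≈ 10.685 × (0.1487 + 0.0221 + 0.0033 + 0.0005) ≈ 10.685 × 0.1746 ≈ 1.866 μg/mL.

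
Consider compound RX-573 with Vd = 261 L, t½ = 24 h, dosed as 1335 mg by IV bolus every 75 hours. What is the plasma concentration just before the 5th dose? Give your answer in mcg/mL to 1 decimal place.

f = (1/2)^(τ/t½) = (1/2)^(75/24) ≈ 0.1146.
C₀ = D/Vd = 1335/261 ≈ 5.115 mcg/mL.
Before the 5th dose, 4 doses have been given. Superposition: Cmin = C₀·(f + f² + … + f^4).
≈ 5.115 × (0.1146 + 0.0131 + 0.0015 + 0.0002) ≈ 5.115 × 0.1294 ≈ 0.662 mcg/mL.

0.7 mcg/mL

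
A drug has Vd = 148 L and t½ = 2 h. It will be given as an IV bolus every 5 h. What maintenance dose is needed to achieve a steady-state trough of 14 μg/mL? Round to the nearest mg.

τ/t½ = 5/2 ≈ 2.5, so f = (1/2)^(5/2) ≈ 0.176777.
Cmin,ss = (D/Vd)·f/(1−f), so D = Cmin,ss·Vd·(1−f)/f.
D = 14 × 148 × (1−f)/f ≈ 14 × 148 × 4.65684 ≈ 9648.97 mg.

9649 mg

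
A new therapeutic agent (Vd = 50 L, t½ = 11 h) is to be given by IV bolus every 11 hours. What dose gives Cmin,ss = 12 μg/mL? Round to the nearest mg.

τ/t½ = 11/11 ≈ 1, so f = (1/2)^(11/11) ≈ 0.500000.
Cmin,ss = (D/Vd)·f/(1−f), so D = Cmin,ss·Vd·(1−f)/f.
D = 12 × 50 × (1−f)/f ≈ 12 × 50 × 1.00000 ≈ 600.00 mg.

600 mg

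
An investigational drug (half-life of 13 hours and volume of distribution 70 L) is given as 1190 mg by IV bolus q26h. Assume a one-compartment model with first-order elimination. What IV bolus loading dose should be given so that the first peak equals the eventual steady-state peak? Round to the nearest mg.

f = (1/2)^(26/13) ≈ 0.250000; accumulation ratio R = 1/(1−f) ≈ 1.33333.
Loading dose to hit Cmax,ss on first dose: D_load = D_maint·R ≈ 1190 × 1.33333 ≈ 1586.66 mg.

1587 mg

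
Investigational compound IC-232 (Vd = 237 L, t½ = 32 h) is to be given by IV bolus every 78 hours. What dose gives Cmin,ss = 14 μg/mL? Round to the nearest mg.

14656 mg

τ/t½ = 78/32 ≈ 2.4375, so f = (1/2)^(78/32) ≈ 0.184603.
Cmin,ss = (D/Vd)·f/(1−f), so D = Cmin,ss·Vd·(1−f)/f.
D = 14 × 237 × (1−f)/f ≈ 14 × 237 × 4.41703 ≈ 14655.71 mg.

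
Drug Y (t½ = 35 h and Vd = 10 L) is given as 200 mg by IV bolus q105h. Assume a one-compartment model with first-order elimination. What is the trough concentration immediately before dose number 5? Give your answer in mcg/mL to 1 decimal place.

2.9 mcg/mL

f = (1/2)^(τ/t½) = (1/2)^(105/35) ≈ 0.1250.
C₀ = D/Vd = 200/10 ≈ 20.000 mcg/mL.
Before the 5th dose, 4 doses have been given. Superposition: Cmin = C₀·(f + f² + … + f^4).
≈ 20.000 × (0.1250 + 0.0156 + 0.0020 + 0.0002) ≈ 20.000 × 0.1428 ≈ 2.856 mcg/mL.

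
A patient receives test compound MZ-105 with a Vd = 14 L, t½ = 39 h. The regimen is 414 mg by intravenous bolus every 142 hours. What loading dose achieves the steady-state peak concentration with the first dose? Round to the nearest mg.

f = (1/2)^(142/39) ≈ 0.080157; accumulation ratio R = 1/(1−f) ≈ 1.08714.
Loading dose to hit Cmax,ss on first dose: D_load = D_maint·R ≈ 414 × 1.08714 ≈ 450.08 mg.

450 mg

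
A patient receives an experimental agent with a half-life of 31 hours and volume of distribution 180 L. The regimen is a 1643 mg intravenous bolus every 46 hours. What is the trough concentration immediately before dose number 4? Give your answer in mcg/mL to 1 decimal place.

f = (1/2)^(τ/t½) = (1/2)^(46/31) ≈ 0.3575.
C₀ = D/Vd = 1643/180 ≈ 9.128 mcg/mL.
Before the 4th dose, 3 doses have been given. Superposition: Cmin = C₀·(f + f² + … + f^3).
≈ 9.128 × (0.3575 + 0.1278 + 0.0457) ≈ 9.128 × 0.5310 ≈ 4.847 mcg/mL.

4.8 mcg/mL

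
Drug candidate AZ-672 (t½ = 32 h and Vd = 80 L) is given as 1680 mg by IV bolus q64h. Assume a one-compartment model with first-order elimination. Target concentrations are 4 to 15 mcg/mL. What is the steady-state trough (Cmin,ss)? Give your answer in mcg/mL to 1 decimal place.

τ = 64 h = 2 half-lives, so f = (1/2)^2 = 0.25.
At steady state, R = 1/(1 − 0.25) = 4/3.
Single-dose peak C₀ = D/Vd = 1680/80 = 21 mcg/mL.
Steady-state peak Cmax,ss = C₀·R = 21 × 4/3 ≈ 28.000 mcg/mL.
Steady-state trough Cmin,ss = Cmax,ss·f ≈ 28.000 × 0.25 ≈ 7.000 mcg/mL.
Trough 7.0 mcg/mL vs MEC 4 mcg/mL: adequate.

7.0 mcg/mL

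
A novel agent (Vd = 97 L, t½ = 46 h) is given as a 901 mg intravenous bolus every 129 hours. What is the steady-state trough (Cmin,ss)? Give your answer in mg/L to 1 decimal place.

1.6 mg/L

k = ln2/t½ = ln2/46 ≈ 0.015068 h⁻¹; fraction remaining f = e^(−kτ) = e^(−0.015068×129) ≈ 0.1432.
Accumulation ratio R = 1/(1 − f) ≈ 1/0.8568 ≈ 1.1671.
Each bolus raises the concentration by D/Vd = 901/97 ≈ 9.289 mg/L.
Steady-state peak Cmax,ss = C₀·R ≈ 9.289 × 1.1671 ≈ 10.841 mg/L.
Steady-state trough Cmin,ss = Cmax,ss·f ≈ 10.841 × 0.1432 ≈ 1.552 mg/L.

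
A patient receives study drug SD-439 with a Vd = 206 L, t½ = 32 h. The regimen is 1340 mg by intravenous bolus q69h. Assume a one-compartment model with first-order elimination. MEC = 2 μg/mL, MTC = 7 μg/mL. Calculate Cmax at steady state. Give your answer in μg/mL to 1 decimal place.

8.4 μg/mL

τ/t½ = 69/32 ≈ 2.1562, so fraction remaining f = (1/2)^(69/32) ≈ 0.2243.
At steady state, accumulation factor R = 1/(1 − e^(−kτ)) ≈ 1.2892.
Each bolus raises the concentration by D/Vd = 1340/206 ≈ 6.505 μg/mL.
Steady-state peak Cmax,ss = C₀·R ≈ 6.505 × 1.2892 ≈ 8.386 μg/mL.
Peak 8.4 μg/mL vs MTC 7 μg/mL: exceeds toxic threshold.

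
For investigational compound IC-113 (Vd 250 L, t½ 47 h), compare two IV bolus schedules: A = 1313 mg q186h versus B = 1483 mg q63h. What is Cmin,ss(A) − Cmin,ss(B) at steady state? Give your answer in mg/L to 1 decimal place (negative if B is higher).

-3.5 mg/L

Regimen A: f = (1/2)^(186/47) ≈ 0.0644; Cmin,ss = (1313/250)·f/(1−f) ≈ 0.362 mg/L.
Regimen B: f = (1/2)^(63/47) ≈ 0.3949; Cmin,ss = (1483/250)·f/(1−f) ≈ 3.871 mg/L.
Difference ≈ 0.362 − 3.871 ≈ -3.509 mg/L.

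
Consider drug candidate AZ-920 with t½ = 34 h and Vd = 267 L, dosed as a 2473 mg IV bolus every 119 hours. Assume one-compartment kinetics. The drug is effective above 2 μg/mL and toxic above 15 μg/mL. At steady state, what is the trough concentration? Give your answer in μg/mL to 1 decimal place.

Over one 119-h interval, 119/34 ≈ 3.5 half-lives elapse, leaving f ≈ 0.0884 of each dose.
Each bolus raises the concentration by D/Vd = 2473/267 ≈ 9.262 μg/mL.
Steady-state trough Cmin,ss = C₀·f/(1−f) ≈ 9.262 × 0.0884/0.9116 ≈ 0.898 μg/mL.
Trough 0.9 μg/mL vs MEC 2 μg/mL: subtherapeutic.

0.9 μg/mL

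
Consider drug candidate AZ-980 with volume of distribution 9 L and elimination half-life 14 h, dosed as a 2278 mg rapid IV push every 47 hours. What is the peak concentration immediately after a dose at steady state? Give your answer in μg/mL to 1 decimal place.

Over one 47-h interval, 47/14 ≈ 3.3571 half-lives elapse, leaving f ≈ 0.0976 of each dose.
Accumulation ratio R = 1/(1 − f) ≈ 1/0.9024 ≈ 1.1082.
Each bolus raises the concentration by D/Vd = 2278/9 ≈ 253.111 μg/mL.
Steady-state peak Cmax,ss = C₀·R ≈ 253.111 × 1.1082 ≈ 280.498 μg/mL.

280.5 μg/mL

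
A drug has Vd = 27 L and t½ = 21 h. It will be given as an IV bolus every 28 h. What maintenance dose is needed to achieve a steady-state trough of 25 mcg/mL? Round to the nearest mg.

1026 mg

τ/t½ = 28/21 ≈ 1.3333, so f = (1/2)^(28/21) ≈ 0.396850.
Cmin,ss = (D/Vd)·f/(1−f), so D = Cmin,ss·Vd·(1−f)/f.
D = 25 × 27 × (1−f)/f ≈ 25 × 27 × 1.51984 ≈ 1025.89 mg.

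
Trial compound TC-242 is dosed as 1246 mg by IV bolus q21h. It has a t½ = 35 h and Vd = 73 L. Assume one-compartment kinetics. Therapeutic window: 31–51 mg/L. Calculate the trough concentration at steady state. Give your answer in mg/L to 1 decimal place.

k = ln2/t½ = ln2/35 ≈ 0.019804 h⁻¹; fraction remaining f = e^(−kτ) = e^(−0.019804×21) ≈ 0.6598.
Single-dose peak C₀ = D/Vd = 1246/73 ≈ 17.068 mg/L.
Steady-state trough Cmin,ss = C₀·f/(1−f) ≈ 17.068 × 0.6598/0.3402 ≈ 33.102 mg/L.
Trough 33.1 mg/L vs MEC 31 mg/L: adequate.

33.1 mg/L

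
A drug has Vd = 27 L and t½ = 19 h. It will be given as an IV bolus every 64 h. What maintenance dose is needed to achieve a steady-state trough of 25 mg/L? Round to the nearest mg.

τ/t½ = 64/19 ≈ 3.3684, so f = (1/2)^(64/19) ≈ 0.096829.
Cmin,ss = (D/Vd)·f/(1−f), so D = Cmin,ss·Vd·(1−f)/f.
D = 25 × 27 × (1−f)/f ≈ 25 × 27 × 9.32748 ≈ 6296.05 mg.

6296 mg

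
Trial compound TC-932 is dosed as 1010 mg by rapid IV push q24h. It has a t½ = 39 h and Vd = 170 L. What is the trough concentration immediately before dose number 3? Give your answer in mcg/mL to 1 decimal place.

6.4 mcg/mL

f = (1/2)^(τ/t½) = (1/2)^(24/39) ≈ 0.6528.
C₀ = D/Vd = 1010/170 ≈ 5.941 mcg/mL.
Before the 3rd dose, 2 doses have been given. Superposition: Cmin = C₀·(f + f²).
≈ 5.941 × (0.6528 + 0.4261) ≈ 5.941 × 1.0789 ≈ 6.410 mcg/mL.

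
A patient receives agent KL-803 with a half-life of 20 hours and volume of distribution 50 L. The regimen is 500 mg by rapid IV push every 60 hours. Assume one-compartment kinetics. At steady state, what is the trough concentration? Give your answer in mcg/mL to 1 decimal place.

τ = 60 h = 3 half-lives, so f = (1/2)^3 = 0.125.
At steady state, R = 1/(1 − 0.125) = 8/7.
Single-dose peak C₀ = D/Vd = 500/50 = 10 mcg/mL.
Steady-state peak Cmax,ss = C₀·R = 10 × 8/7 ≈ 11.429 mcg/mL.
Steady-state trough Cmin,ss = Cmax,ss·f ≈ 11.429 × 0.125 ≈ 1.429 mcg/mL.

1.4 mcg/mL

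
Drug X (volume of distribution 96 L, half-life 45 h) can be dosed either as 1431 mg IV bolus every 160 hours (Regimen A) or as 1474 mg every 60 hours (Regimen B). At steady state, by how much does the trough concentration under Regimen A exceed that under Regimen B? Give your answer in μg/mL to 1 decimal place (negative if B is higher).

-8.7 μg/mL

Regimen A: f = (1/2)^(160/45) ≈ 0.0850; Cmin,ss = (1431/96)·f/(1−f) ≈ 1.385 μg/mL.
Regimen B: f = (1/2)^(60/45) ≈ 0.3969; Cmin,ss = (1474/96)·f/(1−f) ≈ 10.105 μg/mL.
Difference ≈ 1.385 − 10.105 ≈ -8.720 μg/mL.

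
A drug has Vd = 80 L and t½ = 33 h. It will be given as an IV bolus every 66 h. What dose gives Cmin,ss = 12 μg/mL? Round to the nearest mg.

2880 mg

τ/t½ = 66/33 ≈ 2, so f = (1/2)^(66/33) ≈ 0.250000.
Cmin,ss = (D/Vd)·f/(1−f), so D = Cmin,ss·Vd·(1−f)/f.
D = 12 × 80 × (1−f)/f ≈ 12 × 80 × 3.00000 ≈ 2880.00 mg.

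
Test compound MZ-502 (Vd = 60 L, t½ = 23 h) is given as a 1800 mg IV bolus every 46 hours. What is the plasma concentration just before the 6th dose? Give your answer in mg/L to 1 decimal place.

f = (1/2)^(τ/t½) = (1/2)^(46/23) ≈ 0.2500.
C₀ = D/Vd = 1800/60 ≈ 30.000 mg/L.
Before the 6th dose, 5 doses have been given. Superposition: Cmin = C₀·(f + f² + … + f^5).
≈ 30.000 × (0.2500 + 0.0625 + 0.0156 + 0.0039 + 0.0010) ≈ 30.000 × 0.3330 ≈ 9.990 mg/L.

10.0 mg/L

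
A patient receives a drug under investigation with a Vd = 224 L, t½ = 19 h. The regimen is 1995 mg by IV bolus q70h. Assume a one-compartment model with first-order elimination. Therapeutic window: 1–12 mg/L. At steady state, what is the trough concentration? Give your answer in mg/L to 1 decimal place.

0.8 mg/L

k = ln2/t½ = ln2/19 ≈ 0.036481 h⁻¹; fraction remaining f = e^(−kτ) = e^(−0.036481×70) ≈ 0.0778.
Each bolus raises the concentration by D/Vd = 1995/224 ≈ 8.906 mg/L.
Steady-state trough Cmin,ss = C₀·f/(1−f) ≈ 8.906 × 0.0778/0.9222 ≈ 0.751 mg/L.
Trough 0.8 mg/L vs MEC 1 mg/L: subtherapeutic.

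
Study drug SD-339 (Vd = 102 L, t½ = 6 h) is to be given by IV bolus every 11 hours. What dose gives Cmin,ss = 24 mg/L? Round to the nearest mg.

6276 mg

τ/t½ = 11/6 ≈ 1.8333, so f = (1/2)^(11/6) ≈ 0.280616.
Cmin,ss = (D/Vd)·f/(1−f), so D = Cmin,ss·Vd·(1−f)/f.
D = 24 × 102 × (1−f)/f ≈ 24 × 102 × 2.56359 ≈ 6275.67 mg.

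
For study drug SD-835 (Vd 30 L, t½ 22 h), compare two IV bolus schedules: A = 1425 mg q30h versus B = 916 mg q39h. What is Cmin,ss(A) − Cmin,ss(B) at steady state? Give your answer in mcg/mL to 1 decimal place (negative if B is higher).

Regimen A: f = (1/2)^(30/22) ≈ 0.3886; Cmin,ss = (1425/30)·f/(1−f) ≈ 30.191 mcg/mL.
Regimen B: f = (1/2)^(39/22) ≈ 0.2927; Cmin,ss = (916/30)·f/(1−f) ≈ 12.636 mcg/mL.
Difference ≈ 30.191 − 12.636 ≈ 17.555 mcg/mL.

17.6 mcg/mL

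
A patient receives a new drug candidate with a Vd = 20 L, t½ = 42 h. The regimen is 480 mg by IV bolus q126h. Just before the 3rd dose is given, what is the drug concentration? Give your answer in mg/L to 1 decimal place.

f = (1/2)^(τ/t½) = (1/2)^(126/42) ≈ 0.1250.
C₀ = D/Vd = 480/20 ≈ 24.000 mg/L.
Before the 3rd dose, 2 doses have been given. Superposition: Cmin = C₀·(f + f²).
≈ 24.000 × (0.1250 + 0.0156) ≈ 24.000 × 0.1406 ≈ 3.374 mg/L.

3.4 mg/L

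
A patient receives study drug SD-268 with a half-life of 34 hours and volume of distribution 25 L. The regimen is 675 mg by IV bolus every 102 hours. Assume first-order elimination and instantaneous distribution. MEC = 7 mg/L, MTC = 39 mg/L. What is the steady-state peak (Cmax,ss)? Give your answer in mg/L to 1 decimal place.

τ = 102 h = 3 half-lives, so f = (1/2)^3 = 0.125.
Accumulation ratio R = 1/(1 − f) = 1/0.875 = 8/7.
Single-dose peak C₀ = D/Vd = 675/25 = 27 mg/L.
Steady-state peak Cmax,ss = C₀·R = 27 × 8/7 ≈ 30.857 mg/L.
Peak 30.9 mg/L vs MTC 39 mg/L: below toxic threshold.

30.9 mg/L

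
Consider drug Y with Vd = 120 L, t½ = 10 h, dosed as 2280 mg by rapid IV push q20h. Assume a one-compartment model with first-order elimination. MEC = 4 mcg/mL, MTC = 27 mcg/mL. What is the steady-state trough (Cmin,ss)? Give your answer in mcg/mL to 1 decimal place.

τ = 20 h = 2 half-lives, so f = (1/2)^2 = 0.25.
Accumulation ratio R = 1/(1 − f) = 1/0.75 = 4/3.
Single-dose peak C₀ = D/Vd = 2280/120 = 19 mcg/mL.
Steady-state peak Cmax,ss = C₀·R = 19 × 4/3 ≈ 25.333 mcg/mL.
Steady-state trough Cmin,ss = Cmax,ss·f ≈ 25.333 × 0.25 ≈ 6.333 mcg/mL.
Trough 6.3 mcg/mL vs MEC 4 mcg/mL: adequate.

6.3 mcg/mL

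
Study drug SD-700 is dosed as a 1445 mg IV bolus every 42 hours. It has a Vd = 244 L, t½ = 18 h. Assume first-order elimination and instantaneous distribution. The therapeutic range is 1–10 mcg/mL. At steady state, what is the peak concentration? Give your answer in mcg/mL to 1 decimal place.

Over one 42-h interval, 42/18 ≈ 2.3333 half-lives elapse, leaving f ≈ 0.1984 of each dose.
Accumulation ratio R = 1/(1 − f) ≈ 1/0.8016 ≈ 1.2475.
Single-dose peak C₀ = D/Vd = 1445/244 ≈ 5.922 mcg/mL.
Cmax,ss = C₀/(1 − f) ≈ 5.922/0.8016 ≈ 7.388 mcg/mL.
Peak 7.4 mcg/mL vs MTC 10 mcg/mL: below toxic threshold.

7.4 mcg/mL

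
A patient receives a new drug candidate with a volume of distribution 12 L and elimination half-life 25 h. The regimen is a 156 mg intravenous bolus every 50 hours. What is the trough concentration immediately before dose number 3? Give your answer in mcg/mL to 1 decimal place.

4.1 mcg/mL

f = (1/2)^(τ/t½) = (1/2)^(50/25) ≈ 0.2500.
C₀ = D/Vd = 156/12 ≈ 13.000 mcg/mL.
Before the 3rd dose, 2 doses have been given. Superposition: Cmin = C₀·(f + f²).
≈ 13.000 × (0.2500 + 0.0625) ≈ 13.000 × 0.3125 ≈ 4.062 mcg/mL.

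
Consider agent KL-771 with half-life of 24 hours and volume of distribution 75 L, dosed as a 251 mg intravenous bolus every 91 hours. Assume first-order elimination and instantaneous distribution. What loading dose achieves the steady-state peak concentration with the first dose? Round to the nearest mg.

271 mg

f = (1/2)^(91/24) ≈ 0.072210; accumulation ratio R = 1/(1−f) ≈ 1.07783.
Loading dose to hit Cmax,ss on first dose: D_load = D_maint·R ≈ 251 × 1.07783 ≈ 270.54 mg.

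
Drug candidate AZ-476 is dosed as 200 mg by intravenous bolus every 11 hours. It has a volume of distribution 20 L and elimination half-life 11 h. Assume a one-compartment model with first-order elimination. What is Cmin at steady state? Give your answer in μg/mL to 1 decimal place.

τ = 11 h = 1 half-life, so f = (1/2)^1 = 0.5.
Accumulation ratio R = 1/(1 − f) = 1/0.5 = 2/1.
Single-dose peak C₀ = D/Vd = 200/20 = 10 μg/mL.
Steady-state peak Cmax,ss = C₀·R = 10 × 2/1 ≈ 20.000 μg/mL.
Steady-state trough Cmin,ss = Cmax,ss·f ≈ 20.000 × 0.5 ≈ 10.000 μg/mL.

10.0 μg/mL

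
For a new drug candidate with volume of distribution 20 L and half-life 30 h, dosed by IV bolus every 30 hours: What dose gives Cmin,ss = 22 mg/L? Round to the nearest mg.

τ/t½ = 30/30 ≈ 1, so f = (1/2)^(30/30) ≈ 0.500000.
Cmin,ss = (D/Vd)·f/(1−f), so D = Cmin,ss·Vd·(1−f)/f.
D = 22 × 20 × (1−f)/f ≈ 22 × 20 × 1.00000 ≈ 440.00 mg.

440 mg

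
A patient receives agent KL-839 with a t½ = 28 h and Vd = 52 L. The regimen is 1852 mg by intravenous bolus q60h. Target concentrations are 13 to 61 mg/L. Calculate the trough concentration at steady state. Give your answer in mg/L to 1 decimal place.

k = ln2/t½ = ln2/28 ≈ 0.024755 h⁻¹; fraction remaining f = e^(−kτ) = e^(−0.024755×60) ≈ 0.2264.
Accumulation ratio R = 1/(1 − f) ≈ 1/0.7736 ≈ 1.2927.
Single-dose peak C₀ = D/Vd = 1852/52 ≈ 35.615 mg/L.
Steady-state peak Cmax,ss = C₀·R ≈ 35.615 × 1.2927 ≈ 46.040 mg/L.
One interval later, Cmin,ss = Cmax,ss·e^(−kτ) ≈ 46.040 × 0.2264 ≈ 10.423 mg/L.
Trough 10.4 mg/L vs MEC 13 mg/L: subtherapeutic.

10.4 mg/L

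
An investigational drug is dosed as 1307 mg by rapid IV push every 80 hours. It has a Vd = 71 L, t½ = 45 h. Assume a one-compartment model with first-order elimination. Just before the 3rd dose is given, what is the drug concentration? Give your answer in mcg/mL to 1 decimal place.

f = (1/2)^(τ/t½) = (1/2)^(80/45) ≈ 0.2916.
C₀ = D/Vd = 1307/71 ≈ 18.408 mcg/mL.
Before the 3rd dose, 2 doses have been given. Superposition: Cmin = C₀·(f + f²).
≈ 18.408 × (0.2916 + 0.0850) ≈ 18.408 × 0.3766 ≈ 6.932 mcg/mL.

6.9 mcg/mL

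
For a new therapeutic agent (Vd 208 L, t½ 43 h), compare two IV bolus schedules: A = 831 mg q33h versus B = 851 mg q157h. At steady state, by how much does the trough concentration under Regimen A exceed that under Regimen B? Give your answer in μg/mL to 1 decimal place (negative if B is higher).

5.3 μg/mL

Regimen A: f = (1/2)^(33/43) ≈ 0.5875; Cmin,ss = (831/208)·f/(1−f) ≈ 5.690 μg/mL.
Regimen B: f = (1/2)^(157/43) ≈ 0.0796; Cmin,ss = (851/208)·f/(1−f) ≈ 0.354 μg/mL.
Difference ≈ 5.690 − 0.354 ≈ 5.336 μg/mL.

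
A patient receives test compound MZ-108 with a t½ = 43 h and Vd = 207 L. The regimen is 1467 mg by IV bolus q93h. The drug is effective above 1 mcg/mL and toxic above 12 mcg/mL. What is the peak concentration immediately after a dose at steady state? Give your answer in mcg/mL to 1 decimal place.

9.1 mcg/mL

Over one 93-h interval, 93/43 ≈ 2.1628 half-lives elapse, leaving f ≈ 0.2233 of each dose.
At steady state, accumulation factor R = 1/(1 − e^(−kτ)) ≈ 1.2875.
Each bolus raises the concentration by D/Vd = 1467/207 ≈ 7.087 mcg/mL.
Cmax,ss = C₀/(1 − f) ≈ 7.087/0.7767 ≈ 9.125 mcg/mL.
Peak 9.1 mcg/mL vs MTC 12 mcg/mL: below toxic threshold.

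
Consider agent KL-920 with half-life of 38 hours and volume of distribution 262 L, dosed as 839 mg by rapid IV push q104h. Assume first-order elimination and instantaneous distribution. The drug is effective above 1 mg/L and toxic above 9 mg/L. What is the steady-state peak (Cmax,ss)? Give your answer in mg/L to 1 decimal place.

3.8 mg/L

τ/t½ = 104/38 ≈ 2.7368, so fraction remaining f = (1/2)^(104/38) ≈ 0.1500.
Accumulation ratio R = 1/(1 − f) ≈ 1/0.8500 ≈ 1.1765.
Each bolus raises the concentration by D/Vd = 839/262 ≈ 3.202 mg/L.
Steady-state peak Cmax,ss = C₀·R ≈ 3.202 × 1.1765 ≈ 3.767 mg/L.
Peak 3.8 mg/L vs MTC 9 mg/L: below toxic threshold.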